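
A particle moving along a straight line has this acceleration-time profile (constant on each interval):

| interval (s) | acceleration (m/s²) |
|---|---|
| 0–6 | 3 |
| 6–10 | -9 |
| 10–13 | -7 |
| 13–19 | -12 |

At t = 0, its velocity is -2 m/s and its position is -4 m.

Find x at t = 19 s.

On each constant-a segment, Δv = aΔt and Δx = v₀Δt + ½aΔt²; chain segment to segment.
0–6 s: v starts -2 m/s; Δx = -2·6 + ½·3·6² = 42 m; v ends 16 m/s.
6–10 s: v starts 16 m/s; Δx = 16·4 + ½·-9·4² = -8 m; v ends -20 m/s.
10–13 s: v starts -20 m/s; Δx = -20·3 + ½·-7·3² = -91.5 m; v ends -41 m/s.
13–19 s: v starts -41 m/s; Δx = -41·6 + ½·-12·6² = -462 m; v ends -113 m/s.
x(19) = -4 + Σ Δx = -523.5 m.

-523.5 m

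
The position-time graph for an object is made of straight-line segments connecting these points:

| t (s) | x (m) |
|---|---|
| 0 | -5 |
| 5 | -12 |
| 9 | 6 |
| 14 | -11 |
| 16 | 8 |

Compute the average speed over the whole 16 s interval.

Average speed = (total path length)/(elapsed time); on a piecewise-linear x-t graph the path length is Σ|Δx|.
0–5 s: |Δx| = |-12 − -5| = 7 m
5–9 s: |Δx| = |6 − -12| = 18 m
9–14 s: |Δx| = |-11 − 6| = 17 m
14–16 s: |Δx| = |8 − -11| = 19 m
Total path = 61 m; average speed = 61/16 = 3.8125 m/s.

3.8125 m/s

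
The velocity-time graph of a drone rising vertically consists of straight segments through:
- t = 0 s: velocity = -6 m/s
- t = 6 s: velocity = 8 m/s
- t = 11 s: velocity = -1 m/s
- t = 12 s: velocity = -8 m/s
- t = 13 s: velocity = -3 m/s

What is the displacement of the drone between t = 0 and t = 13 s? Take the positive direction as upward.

Net displacement equals the area under the velocity-time graph (areas below the axis count negative).
0–6 s: ½(-6 + 8)(6) = 6 m
6–11 s: ½(8 + -1)(5) = 17.5 m
11–12 s: ½(-1 + -8)(1) = -4.5 m
12–13 s: ½(-8 + -3)(1) = -5.5 m
Net displacement = 13.5 m

13.5 m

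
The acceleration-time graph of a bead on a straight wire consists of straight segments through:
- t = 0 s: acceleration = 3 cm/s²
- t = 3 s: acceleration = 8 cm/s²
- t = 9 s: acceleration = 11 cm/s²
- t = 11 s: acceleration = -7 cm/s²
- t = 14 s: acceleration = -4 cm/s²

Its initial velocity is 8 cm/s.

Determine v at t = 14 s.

Δv equals the area under the a-t graph; then v = v₀ + Δv.
0–3 s: ½(3 + 8)(3) = 16.5 cm/s
3–9 s: ½(8 + 11)(6) = 57 cm/s
9–11 s: ½(11 + -7)(2) = 4 cm/s
11–14 s: ½(-7 + -4)(3) = -16.5 cm/s
Δv = 61 cm/s, so v(14) = 8 + (61) = 69 cm/s.

69 cm/s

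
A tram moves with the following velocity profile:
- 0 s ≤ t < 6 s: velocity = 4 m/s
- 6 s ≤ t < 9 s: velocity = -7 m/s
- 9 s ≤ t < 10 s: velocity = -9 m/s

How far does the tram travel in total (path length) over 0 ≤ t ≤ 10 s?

Total distance travelled is ∫|v| dt — sum the magnitudes of each area piece.
0–6 s: |4| × 6 = 24 m
6–9 s: |-7| × 3 = 21 m
9–10 s: |-9| × 1 = 9 m
Total distance = 54 m

54 m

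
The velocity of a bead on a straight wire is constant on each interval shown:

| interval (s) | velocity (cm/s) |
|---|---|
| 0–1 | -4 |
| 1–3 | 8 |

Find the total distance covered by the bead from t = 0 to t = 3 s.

20 cm

Total distance travelled is ∫|v| dt — sum the magnitudes of each area piece.
0–1 s: |-4| × 1 = 4 cm
1–3 s: |8| × 2 = 16 cm
Total distance = 20 cm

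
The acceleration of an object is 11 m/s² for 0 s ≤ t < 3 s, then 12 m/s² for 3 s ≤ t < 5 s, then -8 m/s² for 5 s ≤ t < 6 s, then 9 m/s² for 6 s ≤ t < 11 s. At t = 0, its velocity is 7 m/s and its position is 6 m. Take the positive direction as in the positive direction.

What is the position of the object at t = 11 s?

633 m

On each constant-a segment, Δv = aΔt and Δx = v₀Δt + ½aΔt²; chain segment to segment.
0–3 s: v starts 7 m/s; Δx = 7·3 + ½·11·3² = 70.5 m; v ends 40 m/s.
3–5 s: v starts 40 m/s; Δx = 40·2 + ½·12·2² = 104 m; v ends 64 m/s.
5–6 s: v starts 64 m/s; Δx = 64·1 + ½·-8·1² = 60 m; v ends 56 m/s.
6–11 s: v starts 56 m/s; Δx = 56·5 + ½·9·5² = 392.5 m; v ends 101 m/s.
x(11) = 6 + Σ Δx = 633 m.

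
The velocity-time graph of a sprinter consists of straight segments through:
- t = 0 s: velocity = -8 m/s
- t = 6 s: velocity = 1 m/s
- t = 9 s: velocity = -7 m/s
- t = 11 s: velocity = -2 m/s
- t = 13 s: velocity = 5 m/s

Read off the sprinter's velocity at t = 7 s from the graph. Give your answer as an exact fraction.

On 6–9 s the graph is linear from 1 to -7 m/s: v(7) = 1 + (-7 − 1)·(7 − 6)/(9 − 6) = -5/3 m/s.

-5/3 m/s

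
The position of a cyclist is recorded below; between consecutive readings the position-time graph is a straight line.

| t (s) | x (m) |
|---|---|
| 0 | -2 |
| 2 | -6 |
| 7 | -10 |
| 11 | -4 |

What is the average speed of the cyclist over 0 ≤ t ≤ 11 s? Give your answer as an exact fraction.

14/11 m/s

Average speed = (total path length)/(elapsed time); on a piecewise-linear x-t graph the path length is Σ|Δx|.
0–2 s: |Δx| = |-6 − -2| = 4 m
2–7 s: |Δx| = |-10 − -6| = 4 m
7–11 s: |Δx| = |-4 − -10| = 6 m
Total path = 14 m; average speed = 14/11 = 14/11 m/s.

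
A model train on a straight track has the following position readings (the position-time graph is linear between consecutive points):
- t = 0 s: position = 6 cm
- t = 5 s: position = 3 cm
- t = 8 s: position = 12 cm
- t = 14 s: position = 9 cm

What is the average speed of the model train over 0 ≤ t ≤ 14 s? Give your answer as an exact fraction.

Average speed = (total path length)/(elapsed time); on a piecewise-linear x-t graph the path length is Σ|Δx|.
0–5 s: |Δx| = |3 − 6| = 3 cm
5–8 s: |Δx| = |12 − 3| = 9 cm
8–14 s: |Δx| = |9 − 12| = 3 cm
Total path = 15 cm; average speed = 15/14 = 15/14 cm/s.

15/14 cm/s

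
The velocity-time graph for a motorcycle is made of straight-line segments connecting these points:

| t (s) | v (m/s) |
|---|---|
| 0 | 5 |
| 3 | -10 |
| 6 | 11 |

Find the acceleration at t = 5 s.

7 m/s²

Acceleration is the slope of the v-t graph on 3–6 s: (11 − -10)/(6 − 3) = 7 m/s².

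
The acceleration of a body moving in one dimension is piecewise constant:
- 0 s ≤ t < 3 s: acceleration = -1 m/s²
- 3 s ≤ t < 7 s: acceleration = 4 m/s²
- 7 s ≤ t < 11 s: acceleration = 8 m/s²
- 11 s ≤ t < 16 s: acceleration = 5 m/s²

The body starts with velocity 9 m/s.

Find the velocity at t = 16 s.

79 m/s

Δv equals the area under the a-t graph; then v = v₀ + Δv.
0–3 s: -1 × 3 = -3 m/s
3–7 s: 4 × 4 = 16 m/s
7–11 s: 8 × 4 = 32 m/s
11–16 s: 5 × 5 = 25 m/s
Δv = 70 m/s, so v(16) = 9 + (70) = 79 m/s.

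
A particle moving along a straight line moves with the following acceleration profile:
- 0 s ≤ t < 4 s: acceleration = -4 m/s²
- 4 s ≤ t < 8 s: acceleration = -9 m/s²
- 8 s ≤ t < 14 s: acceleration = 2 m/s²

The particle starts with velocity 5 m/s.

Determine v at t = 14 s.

Δv equals the area under the a-t graph; then v = v₀ + Δv.
0–4 s: -4 × 4 = -16 m/s
4–8 s: -9 × 4 = -36 m/s
8–14 s: 2 × 6 = 12 m/s
Δv = -40 m/s, so v(14) = 5 + (-40) = -35 m/s.

-35 m/s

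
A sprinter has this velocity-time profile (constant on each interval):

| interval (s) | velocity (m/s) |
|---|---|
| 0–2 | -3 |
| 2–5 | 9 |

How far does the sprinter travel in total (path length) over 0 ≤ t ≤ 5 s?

Distance (not displacement) is the total path length: add the absolute areas under v-t.
0–2 s: |-3| × 2 = 6 m
2–5 s: |9| × 3 = 27 m
Total distance = 33 m

33 m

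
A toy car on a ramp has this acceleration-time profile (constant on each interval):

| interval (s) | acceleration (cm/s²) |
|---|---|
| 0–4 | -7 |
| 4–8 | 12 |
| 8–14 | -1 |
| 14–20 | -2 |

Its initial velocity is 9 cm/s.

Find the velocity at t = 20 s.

11 cm/s

Δv equals the area under the a-t graph; then v = v₀ + Δv.
0–4 s: -7 × 4 = -28 cm/s
4–8 s: 12 × 4 = 48 cm/s
8–14 s: -1 × 6 = -6 cm/s
14–20 s: -2 × 6 = -12 cm/s
Δv = 2 cm/s, so v(20) = 9 + (2) = 11 cm/s.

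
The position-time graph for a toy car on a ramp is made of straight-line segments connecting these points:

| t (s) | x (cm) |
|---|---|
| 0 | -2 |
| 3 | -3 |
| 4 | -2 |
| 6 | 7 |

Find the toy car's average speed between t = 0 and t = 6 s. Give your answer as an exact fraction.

11/6 cm/s

Average speed = (total path length)/(elapsed time); on a piecewise-linear x-t graph the path length is Σ|Δx|.
0–3 s: |Δx| = |-3 − -2| = 1 cm
3–4 s: |Δx| = |-2 − -3| = 1 cm
4–6 s: |Δx| = |7 − -2| = 9 cm
Total path = 11 cm; average speed = 11/6 = 11/6 cm/s.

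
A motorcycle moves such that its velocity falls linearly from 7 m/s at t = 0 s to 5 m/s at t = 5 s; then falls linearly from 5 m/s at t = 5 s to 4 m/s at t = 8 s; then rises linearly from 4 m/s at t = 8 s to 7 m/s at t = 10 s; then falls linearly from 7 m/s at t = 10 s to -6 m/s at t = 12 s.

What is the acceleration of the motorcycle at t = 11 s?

Acceleration is the slope of the v-t graph on 10–12 s: (-6 − 7)/(12 − 10) = -6.5 m/s².

-6.5 m/s²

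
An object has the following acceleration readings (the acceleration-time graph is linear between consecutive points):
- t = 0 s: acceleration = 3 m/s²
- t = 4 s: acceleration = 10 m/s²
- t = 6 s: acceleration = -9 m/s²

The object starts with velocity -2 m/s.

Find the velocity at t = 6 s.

Δv equals the area under the a-t graph; then v = v₀ + Δv.
0–4 s: ½(3 + 10)(4) = 26 m/s
4–6 s: ½(10 + -9)(2) = 1 m/s
Δv = 27 m/s, so v(6) = -2 + (27) = 25 m/s.

25 m/s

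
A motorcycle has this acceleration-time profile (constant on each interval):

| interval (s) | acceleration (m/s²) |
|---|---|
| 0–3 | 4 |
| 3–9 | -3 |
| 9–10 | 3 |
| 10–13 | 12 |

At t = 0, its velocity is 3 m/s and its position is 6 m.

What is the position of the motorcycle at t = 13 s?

On each constant-a segment, Δv = aΔt and Δx = v₀Δt + ½aΔt²; chain segment to segment.
0–3 s: v starts 3 m/s; Δx = 3·3 + ½·4·3² = 27 m; v ends 15 m/s.
3–9 s: v starts 15 m/s; Δx = 15·6 + ½·-3·6² = 36 m; v ends -3 m/s.
9–10 s: v starts -3 m/s; Δx = -3·1 + ½·3·1² = -1.5 m; v ends 0 m/s.
10–13 s: v starts 0 m/s; Δx = 0·3 + ½·12·3² = 54 m; v ends 36 m/s.
x(13) = 6 + Σ Δx = 121.5 m.

121.5 m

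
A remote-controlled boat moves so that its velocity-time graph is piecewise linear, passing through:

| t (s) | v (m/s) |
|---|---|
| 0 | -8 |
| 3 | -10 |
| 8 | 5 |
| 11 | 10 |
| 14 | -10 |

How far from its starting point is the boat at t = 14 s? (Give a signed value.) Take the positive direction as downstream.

-17 m

Net displacement equals the area under the velocity-time graph (areas below the axis count negative).
0–3 s: ½(-8 + -10)(3) = -27 m
3–8 s: ½(-10 + 5)(5) = -12.5 m
8–11 s: ½(5 + 10)(3) = 22.5 m
11–14 s: ½(10 + -10)(3) = 0 m
Net displacement = -17 m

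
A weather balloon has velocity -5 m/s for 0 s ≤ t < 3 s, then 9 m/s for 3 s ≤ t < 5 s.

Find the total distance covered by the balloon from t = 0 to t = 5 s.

33 m

Total distance travelled is ∫|v| dt — sum the magnitudes of each area piece.
0–3 s: |-5| × 3 = 15 m
3–5 s: |9| × 2 = 18 m
Total distance = 33 m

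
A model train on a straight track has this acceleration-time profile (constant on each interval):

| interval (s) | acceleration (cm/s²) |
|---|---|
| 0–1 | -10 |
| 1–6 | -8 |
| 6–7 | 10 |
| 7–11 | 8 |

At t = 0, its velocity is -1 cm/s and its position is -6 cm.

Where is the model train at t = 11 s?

-313 cm

On each constant-a segment, Δv = aΔt and Δx = v₀Δt + ½aΔt²; chain segment to segment.
0–1 s: v starts -1 cm/s; Δx = -1·1 + ½·-10·1² = -6 cm; v ends -11 cm/s.
1–6 s: v starts -11 cm/s; Δx = -11·5 + ½·-8·5² = -155 cm; v ends -51 cm/s.
6–7 s: v starts -51 cm/s; Δx = -51·1 + ½·10·1² = -46 cm; v ends -41 cm/s.
7–11 s: v starts -41 cm/s; Δx = -41·4 + ½·8·4² = -100 cm; v ends -9 cm/s.
x(11) = -6 + Σ Δx = -313 cm.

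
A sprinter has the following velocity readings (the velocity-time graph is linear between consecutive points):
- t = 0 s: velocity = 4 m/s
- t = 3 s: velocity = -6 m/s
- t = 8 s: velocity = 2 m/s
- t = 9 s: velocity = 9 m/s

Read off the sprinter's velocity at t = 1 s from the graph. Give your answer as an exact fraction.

On 0–3 s the graph is linear from 4 to -6 m/s: v(1) = 4 + (-6 − 4)·(1 − 0)/(3 − 0) = 2/3 m/s.

2/3 m/s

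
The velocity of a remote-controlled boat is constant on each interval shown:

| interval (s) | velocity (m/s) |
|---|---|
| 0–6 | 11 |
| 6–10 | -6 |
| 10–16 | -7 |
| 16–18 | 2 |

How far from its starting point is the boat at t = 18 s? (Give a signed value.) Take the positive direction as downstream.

4 m

Displacement is the signed area under the v-t curve.
0–6 s: 11 × 6 = 66 m
6–10 s: -6 × 4 = -24 m
10–16 s: -7 × 6 = -42 m
16–18 s: 2 × 2 = 4 m
Net displacement = 4 m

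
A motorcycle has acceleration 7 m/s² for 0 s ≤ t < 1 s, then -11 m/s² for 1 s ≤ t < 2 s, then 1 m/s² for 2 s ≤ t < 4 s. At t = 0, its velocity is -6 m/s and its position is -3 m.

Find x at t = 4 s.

On each constant-a segment, Δv = aΔt and Δx = v₀Δt + ½aΔt²; chain segment to segment.
0–1 s: v starts -6 m/s; Δx = -6·1 + ½·7·1² = -2.5 m; v ends 1 m/s.
1–2 s: v starts 1 m/s; Δx = 1·1 + ½·-11·1² = -4.5 m; v ends -10 m/s.
2–4 s: v starts -10 m/s; Δx = -10·2 + ½·1·2² = -18 m; v ends -8 m/s.
x(4) = -3 + Σ Δx = -28 m.

-28 m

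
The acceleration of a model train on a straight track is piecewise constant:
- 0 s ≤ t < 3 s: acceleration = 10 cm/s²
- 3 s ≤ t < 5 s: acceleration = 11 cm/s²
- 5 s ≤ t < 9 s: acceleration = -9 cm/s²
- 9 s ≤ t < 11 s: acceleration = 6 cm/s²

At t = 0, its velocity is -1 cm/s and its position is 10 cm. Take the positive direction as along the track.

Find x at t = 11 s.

306 cm

On each constant-a segment, Δv = aΔt and Δx = v₀Δt + ½aΔt²; chain segment to segment.
0–3 s: v starts -1 cm/s; Δx = -1·3 + ½·10·3² = 42 cm; v ends 29 cm/s.
3–5 s: v starts 29 cm/s; Δx = 29·2 + ½·11·2² = 80 cm; v ends 51 cm/s.
5–9 s: v starts 51 cm/s; Δx = 51·4 + ½·-9·4² = 132 cm; v ends 15 cm/s.
9–11 s: v starts 15 cm/s; Δx = 15·2 + ½·6·2² = 42 cm; v ends 27 cm/s.
x(11) = 10 + Σ Δx = 306 cm.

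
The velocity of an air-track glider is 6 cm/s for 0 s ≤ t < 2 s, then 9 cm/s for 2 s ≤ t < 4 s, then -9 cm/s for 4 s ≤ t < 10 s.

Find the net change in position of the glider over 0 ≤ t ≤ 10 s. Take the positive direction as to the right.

Net displacement equals the area under the velocity-time graph (areas below the axis count negative).
0–2 s: 6 × 2 = 12 cm
2–4 s: 9 × 2 = 18 cm
4–10 s: -9 × 6 = -54 cm
Net displacement = -24 cm

-24 cm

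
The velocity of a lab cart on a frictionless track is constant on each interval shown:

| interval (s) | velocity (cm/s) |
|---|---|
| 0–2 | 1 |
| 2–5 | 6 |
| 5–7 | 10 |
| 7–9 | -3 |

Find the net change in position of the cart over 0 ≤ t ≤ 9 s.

34 cm

Net displacement equals the area under the velocity-time graph (areas below the axis count negative).
0–2 s: 1 × 2 = 2 cm
2–5 s: 6 × 3 = 18 cm
5–7 s: 10 × 2 = 20 cm
7–9 s: -3 × 2 = -6 cm
Net displacement = 34 cm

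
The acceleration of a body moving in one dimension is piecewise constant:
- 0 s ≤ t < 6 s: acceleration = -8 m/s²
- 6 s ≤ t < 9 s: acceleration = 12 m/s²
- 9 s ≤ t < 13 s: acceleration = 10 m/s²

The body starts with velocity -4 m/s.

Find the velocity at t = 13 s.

Δv equals the area under the a-t graph; then v = v₀ + Δv.
0–6 s: -8 × 6 = -48 m/s
6–9 s: 12 × 3 = 36 m/s
9–13 s: 10 × 4 = 40 m/s
Δv = 28 m/s, so v(13) = -4 + (28) = 24 m/s.

24 m/s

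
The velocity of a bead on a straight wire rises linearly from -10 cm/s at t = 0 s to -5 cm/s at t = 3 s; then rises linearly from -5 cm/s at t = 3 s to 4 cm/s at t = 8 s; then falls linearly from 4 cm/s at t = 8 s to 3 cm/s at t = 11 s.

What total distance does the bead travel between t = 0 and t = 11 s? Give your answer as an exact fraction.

Distance (not displacement) is the total path length: add the absolute areas under v-t.
0–3 s: |½(-10 + -5)(3)| = 22.5 cm
3–8 s: v = 0 at t = 52/9 s; triangle areas 125/18 + 40/9 = 205/18 cm
8–11 s: |½(4 + 3)(3)| = 10.5 cm
Total distance = 799/18 cm

799/18 cm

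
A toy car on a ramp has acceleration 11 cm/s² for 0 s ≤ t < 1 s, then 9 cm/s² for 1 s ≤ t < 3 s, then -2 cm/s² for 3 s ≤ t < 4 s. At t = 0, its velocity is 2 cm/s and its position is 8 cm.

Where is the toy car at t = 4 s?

89.5 cm

On each constant-a segment, Δv = aΔt and Δx = v₀Δt + ½aΔt²; chain segment to segment.
0–1 s: v starts 2 cm/s; Δx = 2·1 + ½·11·1² = 7.5 cm; v ends 13 cm/s.
1–3 s: v starts 13 cm/s; Δx = 13·2 + ½·9·2² = 44 cm; v ends 31 cm/s.
3–4 s: v starts 31 cm/s; Δx = 31·1 + ½·-2·1² = 30 cm; v ends 29 cm/s.
x(4) = 8 + Σ Δx = 89.5 cm.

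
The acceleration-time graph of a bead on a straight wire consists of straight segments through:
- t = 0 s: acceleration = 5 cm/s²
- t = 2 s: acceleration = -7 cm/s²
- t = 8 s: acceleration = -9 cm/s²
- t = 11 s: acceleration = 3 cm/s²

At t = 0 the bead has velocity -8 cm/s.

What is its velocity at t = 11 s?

-67 cm/s

Δv equals the area under the a-t graph; then v = v₀ + Δv.
0–2 s: ½(5 + -7)(2) = -2 cm/s
2–8 s: ½(-7 + -9)(6) = -48 cm/s
8–11 s: ½(-9 + 3)(3) = -9 cm/s
Δv = -59 cm/s, so v(11) = -8 + (-59) = -67 cm/s.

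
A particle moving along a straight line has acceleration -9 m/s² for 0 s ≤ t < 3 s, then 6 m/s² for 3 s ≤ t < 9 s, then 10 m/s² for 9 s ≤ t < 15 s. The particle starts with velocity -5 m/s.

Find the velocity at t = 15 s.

Δv equals the area under the a-t graph; then v = v₀ + Δv.
0–3 s: -9 × 3 = -27 m/s
3–9 s: 6 × 6 = 36 m/s
9–15 s: 10 × 6 = 60 m/s
Δv = 69 m/s, so v(15) = -5 + (69) = 64 m/s.

64 m/s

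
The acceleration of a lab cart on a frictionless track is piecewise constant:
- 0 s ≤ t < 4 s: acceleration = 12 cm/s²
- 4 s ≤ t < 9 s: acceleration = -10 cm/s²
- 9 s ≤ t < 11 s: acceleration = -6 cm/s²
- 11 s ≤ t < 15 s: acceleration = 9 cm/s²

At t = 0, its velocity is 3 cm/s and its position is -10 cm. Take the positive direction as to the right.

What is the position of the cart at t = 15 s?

On each constant-a segment, Δv = aΔt and Δx = v₀Δt + ½aΔt²; chain segment to segment.
0–4 s: v starts 3 cm/s; Δx = 3·4 + ½·12·4² = 108 cm; v ends 51 cm/s.
4–9 s: v starts 51 cm/s; Δx = 51·5 + ½·-10·5² = 130 cm; v ends 1 cm/s.
9–11 s: v starts 1 cm/s; Δx = 1·2 + ½·-6·2² = -10 cm; v ends -11 cm/s.
11–15 s: v starts -11 cm/s; Δx = -11·4 + ½·9·4² = 28 cm; v ends 25 cm/s.
x(15) = -10 + Σ Δx = 246 cm.

246 cm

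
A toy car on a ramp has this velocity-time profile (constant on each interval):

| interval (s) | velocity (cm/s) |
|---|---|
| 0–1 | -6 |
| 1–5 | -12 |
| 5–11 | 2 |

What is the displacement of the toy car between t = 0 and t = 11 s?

-42 cm

Net displacement equals the area under the velocity-time graph (areas below the axis count negative).
0–1 s: -6 × 1 = -6 cm
1–5 s: -12 × 4 = -48 cm
5–11 s: 2 × 6 = 12 cm
Net displacement = -42 cm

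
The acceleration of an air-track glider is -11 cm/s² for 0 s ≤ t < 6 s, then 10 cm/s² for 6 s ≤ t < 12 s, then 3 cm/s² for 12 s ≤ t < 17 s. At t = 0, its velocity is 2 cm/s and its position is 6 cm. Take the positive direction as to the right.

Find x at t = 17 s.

On each constant-a segment, Δv = aΔt and Δx = v₀Δt + ½aΔt²; chain segment to segment.
0–6 s: v starts 2 cm/s; Δx = 2·6 + ½·-11·6² = -186 cm; v ends -64 cm/s.
6–12 s: v starts -64 cm/s; Δx = -64·6 + ½·10·6² = -204 cm; v ends -4 cm/s.
12–17 s: v starts -4 cm/s; Δx = -4·5 + ½·3·5² = 17.5 cm; v ends 11 cm/s.
x(17) = 6 + Σ Δx = -366.5 cm.

-366.5 cm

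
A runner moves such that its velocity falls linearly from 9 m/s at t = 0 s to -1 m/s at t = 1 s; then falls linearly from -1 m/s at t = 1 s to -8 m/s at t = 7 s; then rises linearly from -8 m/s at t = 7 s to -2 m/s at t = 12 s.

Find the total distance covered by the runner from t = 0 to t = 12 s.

Total distance travelled is ∫|v| dt — sum the magnitudes of each area piece.
0–1 s: v = 0 at t = 0.9 s; triangle areas 4.05 + 0.05 = 4.1 m
1–7 s: |½(-1 + -8)(6)| = 27 m
7–12 s: |½(-8 + -2)(5)| = 25 m
Total distance = 56.1 m

56.1 m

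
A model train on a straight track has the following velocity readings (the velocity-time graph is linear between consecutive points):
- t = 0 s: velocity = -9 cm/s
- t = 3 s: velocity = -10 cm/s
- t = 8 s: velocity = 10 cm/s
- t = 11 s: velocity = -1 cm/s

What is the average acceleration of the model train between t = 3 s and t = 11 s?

1.125 cm/s²

Average acceleration = Δv/Δt = (-1 − -10)/(11 − 3) = 1.125 cm/s².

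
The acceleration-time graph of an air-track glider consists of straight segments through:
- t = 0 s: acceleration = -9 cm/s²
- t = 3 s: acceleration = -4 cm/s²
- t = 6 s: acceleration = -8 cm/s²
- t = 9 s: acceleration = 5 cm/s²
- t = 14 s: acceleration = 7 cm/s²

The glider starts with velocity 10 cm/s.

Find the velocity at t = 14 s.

-2 cm/s

Δv equals the area under the a-t graph; then v = v₀ + Δv.
0–3 s: ½(-9 + -4)(3) = -19.5 cm/s
3–6 s: ½(-4 + -8)(3) = -18 cm/s
6–9 s: ½(-8 + 5)(3) = -4.5 cm/s
9–14 s: ½(5 + 7)(5) = 30 cm/s
Δv = -12 cm/s, so v(14) = 10 + (-12) = -2 cm/s.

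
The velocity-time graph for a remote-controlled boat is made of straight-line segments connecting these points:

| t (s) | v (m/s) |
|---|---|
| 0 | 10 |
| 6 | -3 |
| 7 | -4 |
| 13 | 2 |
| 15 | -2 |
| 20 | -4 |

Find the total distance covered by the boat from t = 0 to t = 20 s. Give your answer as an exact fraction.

Distance (not displacement) is the total path length: add the absolute areas under v-t.
0–6 s: v = 0 at t = 60/13 s; triangle areas 300/13 + 27/13 = 327/13 m
6–7 s: |½(-3 + -4)(1)| = 3.5 m
7–13 s: v = 0 at t = 11 s; triangle areas 8 + 2 = 10 m
13–15 s: v = 0 at t = 14 s; triangle areas 1 + 1 = 2 m
15–20 s: |½(-2 + -4)(5)| = 15 m
Total distance = 1447/26 m

1447/26 m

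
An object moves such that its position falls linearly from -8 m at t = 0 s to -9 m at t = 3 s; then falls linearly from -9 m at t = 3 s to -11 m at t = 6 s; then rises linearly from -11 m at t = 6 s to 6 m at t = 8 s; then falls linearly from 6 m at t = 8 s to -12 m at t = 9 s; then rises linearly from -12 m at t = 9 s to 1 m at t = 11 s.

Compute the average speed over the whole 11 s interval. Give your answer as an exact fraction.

51/11 m/s

Average speed = (total path length)/(elapsed time); on a piecewise-linear x-t graph the path length is Σ|Δx|.
0–3 s: |Δx| = |-9 − -8| = 1 m
3–6 s: |Δx| = |-11 − -9| = 2 m
6–8 s: |Δx| = |6 − -11| = 17 m
8–9 s: |Δx| = |-12 − 6| = 18 m
9–11 s: |Δx| = |1 − -12| = 13 m
Total path = 51 m; average speed = 51/11 = 51/11 m/s.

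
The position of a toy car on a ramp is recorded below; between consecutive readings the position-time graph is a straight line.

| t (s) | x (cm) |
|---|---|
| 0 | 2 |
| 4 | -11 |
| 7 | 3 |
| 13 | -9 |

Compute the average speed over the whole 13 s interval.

3 cm/s

Average speed = (total path length)/(elapsed time); on a piecewise-linear x-t graph the path length is Σ|Δx|.
0–4 s: |Δx| = |-11 − 2| = 13 cm
4–7 s: |Δx| = |3 − -11| = 14 cm
7–13 s: |Δx| = |-9 − 3| = 12 cm
Total path = 39 cm; average speed = 39/13 = 3 cm/s.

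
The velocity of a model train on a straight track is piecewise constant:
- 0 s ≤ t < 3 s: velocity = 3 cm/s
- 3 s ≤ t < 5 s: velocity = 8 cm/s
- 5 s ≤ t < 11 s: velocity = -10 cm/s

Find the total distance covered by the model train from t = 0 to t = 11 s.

Distance (not displacement) is the total path length: add the absolute areas under v-t.
0–3 s: |3| × 3 = 9 cm
3–5 s: |8| × 2 = 16 cm
5–11 s: |-10| × 6 = 60 cm
Total distance = 85 cm

85 cm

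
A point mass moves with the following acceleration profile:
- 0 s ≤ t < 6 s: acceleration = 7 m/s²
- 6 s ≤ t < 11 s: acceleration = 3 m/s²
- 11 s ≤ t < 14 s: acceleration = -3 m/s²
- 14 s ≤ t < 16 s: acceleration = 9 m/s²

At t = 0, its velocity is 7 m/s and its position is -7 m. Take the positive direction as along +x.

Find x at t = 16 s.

On each constant-a segment, Δv = aΔt and Δx = v₀Δt + ½aΔt²; chain segment to segment.
0–6 s: v starts 7 m/s; Δx = 7·6 + ½·7·6² = 168 m; v ends 49 m/s.
6–11 s: v starts 49 m/s; Δx = 49·5 + ½·3·5² = 282.5 m; v ends 64 m/s.
11–14 s: v starts 64 m/s; Δx = 64·3 + ½·-3·3² = 178.5 m; v ends 55 m/s.
14–16 s: v starts 55 m/s; Δx = 55·2 + ½·9·2² = 128 m; v ends 73 m/s.
x(16) = -7 + Σ Δx = 750 m.

750 m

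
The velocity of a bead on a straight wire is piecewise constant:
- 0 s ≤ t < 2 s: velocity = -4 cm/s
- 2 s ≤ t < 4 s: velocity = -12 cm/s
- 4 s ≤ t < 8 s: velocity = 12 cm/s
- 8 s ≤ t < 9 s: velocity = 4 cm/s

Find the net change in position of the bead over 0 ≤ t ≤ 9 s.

Net displacement equals the area under the velocity-time graph (areas below the axis count negative).
0–2 s: -4 × 2 = -8 cm
2–4 s: -12 × 2 = -24 cm
4–8 s: 12 × 4 = 48 cm
8–9 s: 4 × 1 = 4 cm
Net displacement = 20 cm

20 cm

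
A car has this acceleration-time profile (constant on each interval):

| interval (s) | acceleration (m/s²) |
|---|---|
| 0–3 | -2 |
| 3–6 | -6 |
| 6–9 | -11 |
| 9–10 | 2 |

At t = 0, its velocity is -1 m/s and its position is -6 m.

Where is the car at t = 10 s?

-247.5 m

On each constant-a segment, Δv = aΔt and Δx = v₀Δt + ½aΔt²; chain segment to segment.
0–3 s: v starts -1 m/s; Δx = -1·3 + ½·-2·3² = -12 m; v ends -7 m/s.
3–6 s: v starts -7 m/s; Δx = -7·3 + ½·-6·3² = -48 m; v ends -25 m/s.
6–9 s: v starts -25 m/s; Δx = -25·3 + ½·-11·3² = -124.5 m; v ends -58 m/s.
9–10 s: v starts -58 m/s; Δx = -58·1 + ½·2·1² = -57 m; v ends -56 m/s.
x(10) = -6 + Σ Δx = -247.5 m.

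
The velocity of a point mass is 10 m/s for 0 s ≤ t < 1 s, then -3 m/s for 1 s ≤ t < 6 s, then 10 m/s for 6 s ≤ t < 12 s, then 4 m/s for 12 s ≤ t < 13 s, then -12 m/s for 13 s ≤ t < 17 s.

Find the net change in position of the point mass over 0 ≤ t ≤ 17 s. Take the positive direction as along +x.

11 m

Net displacement equals the area under the velocity-time graph (areas below the axis count negative).
0–1 s: 10 × 1 = 10 m
1–6 s: -3 × 5 = -15 m
6–12 s: 10 × 6 = 60 m
12–13 s: 4 × 1 = 4 m
13–17 s: -12 × 4 = -48 m
Net displacement = 11 m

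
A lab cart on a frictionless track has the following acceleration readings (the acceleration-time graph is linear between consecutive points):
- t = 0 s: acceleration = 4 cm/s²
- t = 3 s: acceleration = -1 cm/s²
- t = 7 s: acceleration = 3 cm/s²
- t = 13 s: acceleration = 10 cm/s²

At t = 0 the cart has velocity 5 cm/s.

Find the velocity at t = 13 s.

Δv equals the area under the a-t graph; then v = v₀ + Δv.
0–3 s: ½(4 + -1)(3) = 4.5 cm/s
3–7 s: ½(-1 + 3)(4) = 4 cm/s
7–13 s: ½(3 + 10)(6) = 39 cm/s
Δv = 47.5 cm/s, so v(13) = 5 + (47.5) = 52.5 cm/s.

52.5 cm/s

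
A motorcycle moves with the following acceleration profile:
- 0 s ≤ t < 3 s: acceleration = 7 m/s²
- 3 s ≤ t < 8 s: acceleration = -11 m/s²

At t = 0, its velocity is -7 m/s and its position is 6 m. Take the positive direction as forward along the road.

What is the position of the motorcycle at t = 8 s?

On each constant-a segment, Δv = aΔt and Δx = v₀Δt + ½aΔt²; chain segment to segment.
0–3 s: v starts -7 m/s; Δx = -7·3 + ½·7·3² = 10.5 m; v ends 14 m/s.
3–8 s: v starts 14 m/s; Δx = 14·5 + ½·-11·5² = -67.5 m; v ends -41 m/s.
x(8) = 6 + Σ Δx = -51 m.

-51 m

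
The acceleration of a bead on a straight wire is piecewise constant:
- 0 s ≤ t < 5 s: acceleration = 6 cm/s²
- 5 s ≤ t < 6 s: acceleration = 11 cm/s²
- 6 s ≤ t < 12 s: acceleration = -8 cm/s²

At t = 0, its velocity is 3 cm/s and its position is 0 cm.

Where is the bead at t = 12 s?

On each constant-a segment, Δv = aΔt and Δx = v₀Δt + ½aΔt²; chain segment to segment.
0–5 s: v starts 3 cm/s; Δx = 3·5 + ½·6·5² = 90 cm; v ends 33 cm/s.
5–6 s: v starts 33 cm/s; Δx = 33·1 + ½·11·1² = 38.5 cm; v ends 44 cm/s.
6–12 s: v starts 44 cm/s; Δx = 44·6 + ½·-8·6² = 120 cm; v ends -4 cm/s.
x(12) = 0 + Σ Δx = 248.5 cm.

248.5 cm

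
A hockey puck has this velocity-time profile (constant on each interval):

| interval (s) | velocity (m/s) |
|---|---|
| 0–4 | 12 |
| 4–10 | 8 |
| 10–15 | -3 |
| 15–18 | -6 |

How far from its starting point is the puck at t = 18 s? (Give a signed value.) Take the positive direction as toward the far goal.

63 m

Displacement is the signed area under the v-t curve.
0–4 s: 12 × 4 = 48 m
4–10 s: 8 × 6 = 48 m
10–15 s: -3 × 5 = -15 m
15–18 s: -6 × 3 = -18 m
Net displacement = 63 m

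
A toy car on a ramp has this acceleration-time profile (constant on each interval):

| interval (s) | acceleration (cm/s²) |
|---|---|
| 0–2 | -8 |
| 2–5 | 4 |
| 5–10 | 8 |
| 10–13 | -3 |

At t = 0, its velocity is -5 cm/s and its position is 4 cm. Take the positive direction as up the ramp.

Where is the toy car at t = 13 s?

On each constant-a segment, Δv = aΔt and Δx = v₀Δt + ½aΔt²; chain segment to segment.
0–2 s: v starts -5 cm/s; Δx = -5·2 + ½·-8·2² = -26 cm; v ends -21 cm/s.
2–5 s: v starts -21 cm/s; Δx = -21·3 + ½·4·3² = -45 cm; v ends -9 cm/s.
5–10 s: v starts -9 cm/s; Δx = -9·5 + ½·8·5² = 55 cm; v ends 31 cm/s.
10–13 s: v starts 31 cm/s; Δx = 31·3 + ½·-3·3² = 79.5 cm; v ends 22 cm/s.
x(13) = 4 + Σ Δx = 67.5 cm.

67.5 cm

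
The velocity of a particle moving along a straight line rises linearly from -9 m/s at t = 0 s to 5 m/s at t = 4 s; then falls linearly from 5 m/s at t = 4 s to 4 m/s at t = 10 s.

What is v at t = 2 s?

On 0–4 s the graph is linear from -9 to 5 m/s: v(2) = -9 + (5 − -9)·(2 − 0)/(4 − 0) = -2 m/s.

-2 m/s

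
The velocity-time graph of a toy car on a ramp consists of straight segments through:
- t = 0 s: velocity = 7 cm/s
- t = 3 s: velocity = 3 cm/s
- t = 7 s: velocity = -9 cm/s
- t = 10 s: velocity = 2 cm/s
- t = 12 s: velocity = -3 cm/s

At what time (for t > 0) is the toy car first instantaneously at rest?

v changes sign on 3–7 s (from 3 to -9); the graph is linear there, so v = 0 at t = 3 + (-3)·(7 − 3)/(-9 − 3) = 4 s.

t = 4 s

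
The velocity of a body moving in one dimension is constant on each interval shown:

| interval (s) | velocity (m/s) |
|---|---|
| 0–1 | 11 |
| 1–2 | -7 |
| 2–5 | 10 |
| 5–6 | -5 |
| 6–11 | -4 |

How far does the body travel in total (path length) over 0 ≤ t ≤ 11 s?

73 m

Total distance travelled is ∫|v| dt — sum the magnitudes of each area piece.
0–1 s: |11| × 1 = 11 m
1–2 s: |-7| × 1 = 7 m
2–5 s: |10| × 3 = 30 m
5–6 s: |-5| × 1 = 5 m
6–11 s: |-4| × 5 = 20 m
Total distance = 73 m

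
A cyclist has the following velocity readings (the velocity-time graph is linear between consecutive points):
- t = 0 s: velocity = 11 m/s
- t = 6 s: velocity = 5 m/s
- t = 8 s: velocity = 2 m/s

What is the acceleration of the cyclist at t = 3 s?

-1 m/s²

Acceleration is the slope of the v-t graph on 0–6 s: (5 − 11)/(6 − 0) = -1 m/s².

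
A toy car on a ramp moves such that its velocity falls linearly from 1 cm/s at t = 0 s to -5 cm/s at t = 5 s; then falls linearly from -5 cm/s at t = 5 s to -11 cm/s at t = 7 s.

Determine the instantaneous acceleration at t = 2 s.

Acceleration is the slope of the v-t graph on 0–5 s: (-5 − 1)/(5 − 0) = -1.2 cm/s².

-1.2 cm/s²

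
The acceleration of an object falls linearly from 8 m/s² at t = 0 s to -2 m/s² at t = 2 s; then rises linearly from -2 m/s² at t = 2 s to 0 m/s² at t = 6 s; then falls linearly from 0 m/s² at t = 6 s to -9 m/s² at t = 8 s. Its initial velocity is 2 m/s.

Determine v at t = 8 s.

Δv equals the area under the a-t graph; then v = v₀ + Δv.
0–2 s: ½(8 + -2)(2) = 6 m/s
2–6 s: ½(-2 + 0)(4) = -4 m/s
6–8 s: ½(0 + -9)(2) = -9 m/s
Δv = -7 m/s, so v(8) = 2 + (-7) = -5 m/s.

-5 m/s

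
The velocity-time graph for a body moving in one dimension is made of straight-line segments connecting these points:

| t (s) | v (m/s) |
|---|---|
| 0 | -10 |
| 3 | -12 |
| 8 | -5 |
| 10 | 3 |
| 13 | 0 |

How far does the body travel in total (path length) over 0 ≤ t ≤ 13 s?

84.25 m

Total distance travelled is ∫|v| dt — sum the magnitudes of each area piece.
0–3 s: |½(-10 + -12)(3)| = 33 m
3–8 s: |½(-12 + -5)(5)| = 42.5 m
8–10 s: v = 0 at t = 9.25 s; triangle areas 3.125 + 1.125 = 4.25 m
10–13 s: |½(3 + 0)(3)| = 4.5 m
Total distance = 84.25 m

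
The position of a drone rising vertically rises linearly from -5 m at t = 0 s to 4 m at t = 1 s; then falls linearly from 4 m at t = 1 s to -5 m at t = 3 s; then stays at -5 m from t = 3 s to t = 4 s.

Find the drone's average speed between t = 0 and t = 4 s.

Average speed = (total path length)/(elapsed time); on a piecewise-linear x-t graph the path length is Σ|Δx|.
0–1 s: |Δx| = |4 − -5| = 9 m
1–3 s: |Δx| = |-5 − 4| = 9 m
3–4 s: |Δx| = |-5 − -5| = 0 m
Total path = 18 m; average speed = 18/4 = 4.5 m/s.

4.5 m/s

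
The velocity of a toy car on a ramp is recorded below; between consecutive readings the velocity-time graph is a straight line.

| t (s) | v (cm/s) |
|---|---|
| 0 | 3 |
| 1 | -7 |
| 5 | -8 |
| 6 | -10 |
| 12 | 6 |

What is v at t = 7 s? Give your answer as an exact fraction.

On 6–12 s the graph is linear from -10 to 6 cm/s: v(7) = -10 + (6 − -10)·(7 − 6)/(12 − 6) = -22/3 cm/s.

-22/3 cm/s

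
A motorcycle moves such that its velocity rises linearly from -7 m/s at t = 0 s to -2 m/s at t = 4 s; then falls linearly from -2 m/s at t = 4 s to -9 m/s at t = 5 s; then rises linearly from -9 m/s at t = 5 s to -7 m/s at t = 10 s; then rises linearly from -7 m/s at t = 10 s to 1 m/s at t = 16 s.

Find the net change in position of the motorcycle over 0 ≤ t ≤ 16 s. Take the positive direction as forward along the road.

Net displacement equals the area under the velocity-time graph (areas below the axis count negative).
0–4 s: ½(-7 + -2)(4) = -18 m
4–5 s: ½(-2 + -9)(1) = -5.5 m
5–10 s: ½(-9 + -7)(5) = -40 m
10–16 s: ½(-7 + 1)(6) = -18 m
Net displacement = -81.5 m

-81.5 m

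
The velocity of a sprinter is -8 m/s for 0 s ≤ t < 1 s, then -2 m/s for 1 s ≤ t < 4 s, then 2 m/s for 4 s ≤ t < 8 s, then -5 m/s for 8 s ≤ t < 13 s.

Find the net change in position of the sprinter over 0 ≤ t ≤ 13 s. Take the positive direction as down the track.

Displacement is the signed area under the v-t curve.
0–1 s: -8 × 1 = -8 m
1–4 s: -2 × 3 = -6 m
4–8 s: 2 × 4 = 8 m
8–13 s: -5 × 5 = -25 m
Net displacement = -31 m

-31 m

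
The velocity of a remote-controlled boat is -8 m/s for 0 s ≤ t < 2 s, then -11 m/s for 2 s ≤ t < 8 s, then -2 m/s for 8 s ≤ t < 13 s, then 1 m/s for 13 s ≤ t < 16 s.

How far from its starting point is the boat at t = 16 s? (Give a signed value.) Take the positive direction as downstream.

-89 m

Displacement is the signed area under the v-t curve.
0–2 s: -8 × 2 = -16 m
2–8 s: -11 × 6 = -66 m
8–13 s: -2 × 5 = -10 m
13–16 s: 1 × 3 = 3 m
Net displacement = -89 m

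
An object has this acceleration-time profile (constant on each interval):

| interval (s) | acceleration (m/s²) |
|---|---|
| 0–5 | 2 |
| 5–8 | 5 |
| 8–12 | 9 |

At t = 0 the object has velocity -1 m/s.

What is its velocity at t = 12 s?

Δv equals the area under the a-t graph; then v = v₀ + Δv.
0–5 s: 2 × 5 = 10 m/s
5–8 s: 5 × 3 = 15 m/s
8–12 s: 9 × 4 = 36 m/s
Δv = 61 m/s, so v(12) = -1 + (61) = 60 m/s.

60 m/s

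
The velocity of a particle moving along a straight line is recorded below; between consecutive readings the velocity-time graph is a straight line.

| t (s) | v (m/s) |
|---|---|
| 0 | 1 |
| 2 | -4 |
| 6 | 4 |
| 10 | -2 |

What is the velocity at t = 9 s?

On 6–10 s the graph is linear from 4 to -2 m/s: v(9) = 4 + (-2 − 4)·(9 − 6)/(10 − 6) = -0.5 m/s.

-0.5 m/s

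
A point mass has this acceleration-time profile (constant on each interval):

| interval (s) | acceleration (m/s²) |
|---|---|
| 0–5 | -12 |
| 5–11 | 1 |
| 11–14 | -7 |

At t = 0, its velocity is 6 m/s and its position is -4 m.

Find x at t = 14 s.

On each constant-a segment, Δv = aΔt and Δx = v₀Δt + ½aΔt²; chain segment to segment.
0–5 s: v starts 6 m/s; Δx = 6·5 + ½·-12·5² = -120 m; v ends -54 m/s.
5–11 s: v starts -54 m/s; Δx = -54·6 + ½·1·6² = -306 m; v ends -48 m/s.
11–14 s: v starts -48 m/s; Δx = -48·3 + ½·-7·3² = -175.5 m; v ends -69 m/s.
x(14) = -4 + Σ Δx = -605.5 m.

-605.5 m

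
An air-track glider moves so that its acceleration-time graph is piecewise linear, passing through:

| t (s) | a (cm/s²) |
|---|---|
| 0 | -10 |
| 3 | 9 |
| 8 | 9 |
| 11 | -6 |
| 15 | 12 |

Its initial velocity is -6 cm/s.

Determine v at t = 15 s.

54 cm/s

Δv equals the area under the a-t graph; then v = v₀ + Δv.
0–3 s: ½(-10 + 9)(3) = -1.5 cm/s
3–8 s: 9 × 5 = 45 cm/s
8–11 s: ½(9 + -6)(3) = 4.5 cm/s
11–15 s: ½(-6 + 12)(4) = 12 cm/s
Δv = 60 cm/s, so v(15) = -6 + (60) = 54 cm/s.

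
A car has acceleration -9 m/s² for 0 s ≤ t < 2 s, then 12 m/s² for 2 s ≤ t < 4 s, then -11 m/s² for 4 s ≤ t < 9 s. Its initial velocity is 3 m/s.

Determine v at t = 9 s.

-46 m/s

Δv equals the area under the a-t graph; then v = v₀ + Δv.
0–2 s: -9 × 2 = -18 m/s
2–4 s: 12 × 2 = 24 m/s
4–9 s: -11 × 5 = -55 m/s
Δv = -49 m/s, so v(9) = 3 + (-49) = -46 m/s.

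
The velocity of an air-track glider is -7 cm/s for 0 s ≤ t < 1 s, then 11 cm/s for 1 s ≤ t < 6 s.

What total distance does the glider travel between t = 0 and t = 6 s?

62 cm

Total distance travelled is ∫|v| dt — sum the magnitudes of each area piece.
0–1 s: |-7| × 1 = 7 cm
1–6 s: |11| × 5 = 55 cm
Total distance = 62 cm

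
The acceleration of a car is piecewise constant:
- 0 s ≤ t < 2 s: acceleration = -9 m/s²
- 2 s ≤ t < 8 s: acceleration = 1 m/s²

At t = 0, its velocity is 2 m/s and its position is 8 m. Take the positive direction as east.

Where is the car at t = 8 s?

On each constant-a segment, Δv = aΔt and Δx = v₀Δt + ½aΔt²; chain segment to segment.
0–2 s: v starts 2 m/s; Δx = 2·2 + ½·-9·2² = -14 m; v ends -16 m/s.
2–8 s: v starts -16 m/s; Δx = -16·6 + ½·1·6² = -78 m; v ends -10 m/s.
x(8) = 8 + Σ Δx = -84 m.

-84 m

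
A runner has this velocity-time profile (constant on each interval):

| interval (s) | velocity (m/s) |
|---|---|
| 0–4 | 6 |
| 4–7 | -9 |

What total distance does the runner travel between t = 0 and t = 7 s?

51 m

Total distance travelled is ∫|v| dt — sum the magnitudes of each area piece.
0–4 s: |6| × 4 = 24 m
4–7 s: |-9| × 3 = 27 m
Total distance = 51 m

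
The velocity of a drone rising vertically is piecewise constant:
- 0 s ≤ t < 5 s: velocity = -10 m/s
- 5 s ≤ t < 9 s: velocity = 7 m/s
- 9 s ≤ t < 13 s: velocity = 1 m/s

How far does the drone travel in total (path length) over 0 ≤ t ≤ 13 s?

82 m

Distance (not displacement) is the total path length: add the absolute areas under v-t.
0–5 s: |-10| × 5 = 50 m
5–9 s: |7| × 4 = 28 m
9–13 s: |1| × 4 = 4 m
Total distance = 82 m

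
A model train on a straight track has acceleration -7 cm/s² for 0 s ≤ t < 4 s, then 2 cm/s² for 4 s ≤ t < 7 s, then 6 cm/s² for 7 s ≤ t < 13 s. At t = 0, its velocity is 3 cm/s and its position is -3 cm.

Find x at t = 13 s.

On each constant-a segment, Δv = aΔt and Δx = v₀Δt + ½aΔt²; chain segment to segment.
0–4 s: v starts 3 cm/s; Δx = 3·4 + ½·-7·4² = -44 cm; v ends -25 cm/s.
4–7 s: v starts -25 cm/s; Δx = -25·3 + ½·2·3² = -66 cm; v ends -19 cm/s.
7–13 s: v starts -19 cm/s; Δx = -19·6 + ½·6·6² = -6 cm; v ends 17 cm/s.
x(13) = -3 + Σ Δx = -119 cm.

-119 cm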